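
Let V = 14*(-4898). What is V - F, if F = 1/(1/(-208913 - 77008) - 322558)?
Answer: -6324128534791747/92226105919 ≈ -68572.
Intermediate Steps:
V = -68572
F = -285921/92226105919 (F = 1/(1/(-285921) - 322558) = 1/(-1/285921 - 322558) = 1/(-92226105919/285921) = -285921/92226105919 ≈ -3.1002e-6)
V - F = -68572 - 1*(-285921/92226105919) = -68572 + 285921/92226105919 = -6324128534791747/92226105919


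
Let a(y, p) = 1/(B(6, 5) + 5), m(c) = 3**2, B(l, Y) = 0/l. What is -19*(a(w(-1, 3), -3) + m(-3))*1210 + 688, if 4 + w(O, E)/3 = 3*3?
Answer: -210820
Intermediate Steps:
w(O, E) = 15 (w(O, E) = -12 + 3*(3*3) = -12 + 3*9 = -12 + 27 = 15)
B(l, Y) = 0
m(c) = 9
a(y, p) = 1/5 (a(y, p) = 1/(0 + 5) = 1/5)
-19*(a(w(-1, 3), -3) + m(-3))*1210 + 688 = -19*(1/5 + 9)*1210 + 688 = -19*46/5*1210 + 688 = -874/5*1210 + 688 = -211508 + 688 = -210820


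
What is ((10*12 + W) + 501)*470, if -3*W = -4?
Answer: 877490/3 ≈ 2.9250e+5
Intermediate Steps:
W = 4/3 (W = -1/3*(-4) = 4/3 ≈ 1.3333)
((10*12 + W) + 501)*470 = ((10*12 + 4/3) + 501)*470 = ((120 + 4/3) + 501)*470 = (364/3 + 501)*470 = (1867/3)*470 = 877490/3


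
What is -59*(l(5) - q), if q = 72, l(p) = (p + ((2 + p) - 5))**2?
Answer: 1357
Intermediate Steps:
l(p) = (-3 + 2*p)**2 (l(p) = (p + (-3 + p))**2 = (-3 + 2*p)**2)
-59*(l(5) - q) = -59*((-3 + 2*5)**2 - 1*72) = -59*((-3 + 10)**2 - 72) = -59*(7**2 - 72) = -59*(49 - 72) = -59*(-23) = 1357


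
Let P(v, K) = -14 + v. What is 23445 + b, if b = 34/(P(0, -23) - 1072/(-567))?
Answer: 80477046/3433 ≈ 23442.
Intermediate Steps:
b = -9639/3433 (b = 34/((-14 + 0) - 1072/(-567)) = 34/(-14 - 1072*(-1/567)) = 34/(-14 + 1072/567) = 34/(-6866/567) = 34*(-567/6866) = -9639/3433 ≈ -2.8077)
23445 + b = 23445 - 9639/3433 = 80477046/3433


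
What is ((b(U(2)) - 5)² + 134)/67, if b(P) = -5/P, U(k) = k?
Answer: 761/268 ≈ 2.8396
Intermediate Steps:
((b(U(2)) - 5)² + 134)/67 = ((-5/2 - 5)² + 134)/67 = ((-5*½ - 5)² + 134)*(1/67) = ((-5/2 - 5)² + 134)*(1/67) = ((-15/2)² + 134)*(1/67) = (225/4 + 134)*(1/67) = (761/4)*(1/67) = 761/268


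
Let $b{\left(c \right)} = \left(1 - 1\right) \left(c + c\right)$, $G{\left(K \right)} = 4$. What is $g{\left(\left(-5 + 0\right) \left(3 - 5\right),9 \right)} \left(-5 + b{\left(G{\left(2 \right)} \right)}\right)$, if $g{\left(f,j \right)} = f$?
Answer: $-50$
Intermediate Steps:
$b{\left(c \right)} = 0$ ($b{\left(c \right)} = 0 \cdot 2 c = 0$)
$g{\left(\left(-5 + 0\right) \left(3 - 5\right),9 \right)} \left(-5 + b{\left(G{\left(2 \right)} \right)}\right) = \left(-5 + 0\right) \left(3 - 5\right) \left(-5 + 0\right) = \left(-5\right) \left(-2\right) \left(-5\right) = 10 \left(-5\right) = -50$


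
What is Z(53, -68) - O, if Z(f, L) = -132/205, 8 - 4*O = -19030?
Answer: -1951659/410 ≈ -4760.1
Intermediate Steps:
O = 9519/2 (O = 2 - ¼*(-19030) = 2 + 9515/2 = 9519/2 ≈ 4759.5)
Z(f, L) = -132/205 (Z(f, L) = -132*1/205 = -132/205)
Z(53, -68) - O = -132/205 - 1*9519/2 = -132/205 - 9519/2 = -1951659/410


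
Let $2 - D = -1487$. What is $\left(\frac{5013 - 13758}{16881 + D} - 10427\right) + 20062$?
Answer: $\frac{3217931}{334} \approx 9634.5$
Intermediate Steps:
$D = 1489$ ($D = 2 - -1487 = 2 + 1487 = 1489$)
$\left(\frac{5013 - 13758}{16881 + D} - 10427\right) + 20062 = \left(\frac{5013 - 13758}{16881 + 1489} - 10427\right) + 20062 = \left(- \frac{8745}{18370} - 10427\right) + 20062 = \left(\left(-8745\right) \frac{1}{18370} - 10427\right) + 20062 = \left(- \frac{159}{334} - 10427\right) + 20062 = - \frac{3482777}{334} + 20062 = \frac{3217931}{334}$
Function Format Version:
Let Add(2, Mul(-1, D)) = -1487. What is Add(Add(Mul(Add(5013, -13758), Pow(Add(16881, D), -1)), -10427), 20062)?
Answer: Rational(3217931, 334) ≈ 9634.5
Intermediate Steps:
D = 1489 (D = Add(2, Mul(-1, -1487)) = Add(2, 1487) = 1489)
Add(Add(Mul(Add(5013, -13758), Pow(Add(16881, D), -1)), -10427), 20062) = Add(Add(Mul(Add(5013, -13758), Pow(Add(16881, 1489), -1)), -10427), 20062) = Add(Add(Mul(-8745, Pow(18370, -1)), -10427), 20062) = Add(Add(Mul(-8745, Rational(1, 18370)), -10427), 20062) = Add(Add(Rational(-159, 334), -10427), 20062) = Add(Rational(-3482777, 334), 20062) = Rational(3217931, 334)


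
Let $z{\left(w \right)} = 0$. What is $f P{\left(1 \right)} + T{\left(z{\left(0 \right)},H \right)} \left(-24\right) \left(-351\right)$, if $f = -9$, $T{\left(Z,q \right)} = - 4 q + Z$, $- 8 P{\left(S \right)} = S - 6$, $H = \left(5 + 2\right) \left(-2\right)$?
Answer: $\frac{3773907}{8} \approx 4.7174 \cdot 10^{5}$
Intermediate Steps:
$H = -14$ ($H = 7 \left(-2\right) = -14$)
$P{\left(S \right)} = \frac{3}{4} - \frac{S}{8}$ ($P{\left(S \right)} = - \frac{S - 6}{8} = - \frac{-6 + S}{8} = \frac{3}{4} - \frac{S}{8}$)
$T{\left(Z,q \right)} = Z - 4 q$
$f P{\left(1 \right)} + T{\left(z{\left(0 \right)},H \right)} \left(-24\right) \left(-351\right) = - 9 \left(\frac{3}{4} - \frac{1}{8}\right) + \left(0 - -56\right) \left(-24\right) \left(-351\right) = - 9 \left(\frac{3}{4} - \frac{1}{8}\right) + \left(0 + 56\right) \left(-24\right) \left(-351\right) = \left(-9\right) \frac{5}{8} + 56 \left(-24\right) \left(-351\right) = - \frac{45}{8} - -471744 = - \frac{45}{8} + 471744 = \frac{3773907}{8}$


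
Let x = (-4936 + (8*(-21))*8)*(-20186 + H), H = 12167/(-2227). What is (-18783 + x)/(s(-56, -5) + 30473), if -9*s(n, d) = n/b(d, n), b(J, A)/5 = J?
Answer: 2762091128925/663875381 ≈ 4160.6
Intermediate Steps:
b(J, A) = 5*J
H = -12167/2227 (H = 12167*(-1/2227) = -12167/2227 ≈ -5.4634)
s(n, d) = -n/(45*d) (s(n, d) = -n/(9*(5*d)) = -n*1/(5*d)/9 = -n/(45*d))
x = 282388922920/2227 (x = (-4936 + (8*(-21))*8)*(-20186 - 12167/2227) = (-4936 - 168*8)*(-44966389/2227) = (-4936 - 1344)*(-44966389/2227) = -6280*(-44966389/2227) = 282388922920/2227 ≈ 1.2680e+8)
(-18783 + x)/(s(-56, -5) + 30473) = (-18783 + 282388922920/2227)/(-1/45*(-56)/(-5) + 30473) = 282347093179/(2227*(-1/45*(-56)*(-⅕) + 30473)) = 282347093179/(2227*(-56/225 + 30473)) = 282347093179/(2227*(6856369/225)) = (282347093179/2227)*(225/6856369) = 2762091128925/663875381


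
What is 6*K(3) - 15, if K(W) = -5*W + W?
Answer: -87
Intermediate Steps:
K(W) = -4*W
6*K(3) - 15 = 6*(-4*3) - 15 = 6*(-12) - 15 = -72 - 15 = -87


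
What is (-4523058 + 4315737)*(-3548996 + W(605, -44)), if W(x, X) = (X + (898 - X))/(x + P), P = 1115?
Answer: 632771910668631/860 ≈ 7.3578e+11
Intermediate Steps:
W(x, X) = 898/(1115 + x) (W(x, X) = (X + (898 - X))/(x + 1115) = 898/(1115 + x))
(-4523058 + 4315737)*(-3548996 + W(605, -44)) = (-4523058 + 4315737)*(-3548996 + 898/(1115 + 605)) = -207321*(-3548996 + 898/1720) = -207321*(-3548996 + 898*(1/1720)) = -207321*(-3548996 + 449/860) = -207321*(-3052136111/860) = 632771910668631/860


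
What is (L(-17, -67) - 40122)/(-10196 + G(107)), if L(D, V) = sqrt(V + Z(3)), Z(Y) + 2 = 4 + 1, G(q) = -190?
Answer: 2229/577 - 4*I/5193 ≈ 3.8631 - 0.00077027*I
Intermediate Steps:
Z(Y) = 3 (Z(Y) = -2 + (4 + 1) = -2 + 5 = 3)
L(D, V) = sqrt(3 + V) (L(D, V) = sqrt(V + 3) = sqrt(3 + V))
(L(-17, -67) - 40122)/(-10196 + G(107)) = (sqrt(3 - 67) - 40122)/(-10196 - 190) = (sqrt(-64) - 40122)/(-10386) = (8*I - 40122)*(-1/10386) = (-40122 + 8*I)*(-1/10386) = 2229/577 - 4*I/5193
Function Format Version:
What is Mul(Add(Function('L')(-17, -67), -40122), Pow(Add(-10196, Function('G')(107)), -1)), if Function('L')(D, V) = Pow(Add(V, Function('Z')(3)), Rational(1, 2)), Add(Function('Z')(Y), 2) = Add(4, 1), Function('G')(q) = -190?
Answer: Add(Rational(2229, 577), Mul(Rational(-4, 5193), I)) ≈ Add(3.8631, Mul(-0.00077027, I))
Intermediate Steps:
Function('Z')(Y) = 3 (Function('Z')(Y) = Add(-2, Add(4, 1)) = Add(-2, 5) = 3)
Function('L')(D, V) = Pow(Add(3, V), Rational(1, 2)) (Function('L')(D, V) = Pow(Add(V, 3), Rational(1, 2)) = Pow(Add(3, V), Rational(1, 2)))
Mul(Add(Function('L')(-17, -67), -40122), Pow(Add(-10196, Function('G')(107)), -1)) = Mul(Add(Pow(Add(3, -67), Rational(1, 2)), -40122), Pow(Add(-10196, -190), -1)) = Mul(Add(Pow(-64, Rational(1, 2)), -40122), Pow(-10386, -1)) = Mul(Add(Mul(8, I), -40122), Rational(-1, 10386)) = Mul(Add(-40122, Mul(8, I)), Rational(-1, 10386)) = Add(Rational(2229, 577), Mul(Rational(-4, 5193), I))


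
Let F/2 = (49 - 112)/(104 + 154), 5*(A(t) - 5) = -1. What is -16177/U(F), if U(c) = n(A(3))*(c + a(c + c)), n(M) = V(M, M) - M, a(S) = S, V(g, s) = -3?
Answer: -496865/351 ≈ -1415.6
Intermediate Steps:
A(t) = 24/5 (A(t) = 5 + (⅕)*(-1) = 5 - ⅕ = 24/5)
n(M) = -3 - M
F = -21/43 (F = 2*((49 - 112)/(104 + 154)) = 2*(-63/258) = 2*(-63*1/258) = 2*(-21/86) = -21/43 ≈ -0.48837)
U(c) = -117*c/5 (U(c) = (-3 - 1*24/5)*(c + (c + c)) = (-3 - 24/5)*(c + 2*c) = -117*c/5)
-16177/U(F) = -16177/((-117/5*(-21/43))) = -16177/2457/215 = -16177*215/2457 = -496865/351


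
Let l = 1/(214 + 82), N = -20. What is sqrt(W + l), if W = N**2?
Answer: sqrt(8761674)/148 ≈ 20.000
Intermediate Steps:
W = 400 (W = (-20)**2 = 400)
l = 1/296 ≈ 0.0033784
sqrt(W + l) = sqrt(400 + 1/296) = sqrt(118401/296) = sqrt(8761674)/148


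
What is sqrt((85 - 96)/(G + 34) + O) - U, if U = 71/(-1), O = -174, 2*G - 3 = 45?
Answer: 71 + I*sqrt(585974)/58 ≈ 71.0 + 13.198*I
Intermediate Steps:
G = 24 (G = 3/2 + (1/2)*45 = 3/2 + 45/2 = 24)
U = -71 (U = 71*(-1) = -71)
sqrt((85 - 96)/(G + 34) + O) - U = sqrt((85 - 96)/(24 + 34) - 174) - 1*(-71) = sqrt(-11/58 - 174) + 71 = sqrt(-10103/58) + 71 = I*sqrt(585974)/58 + 71 = 71 + I*sqrt(585974)/58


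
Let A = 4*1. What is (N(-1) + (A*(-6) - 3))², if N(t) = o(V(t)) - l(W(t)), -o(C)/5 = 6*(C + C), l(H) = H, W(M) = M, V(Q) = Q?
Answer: 1156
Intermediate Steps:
o(C) = -60*C (o(C) = -30*(C + C) = -30*2*C = -60*C)
A = 4
N(t) = -61*t (N(t) = -60*t - t = -61*t)
(N(-1) + (A*(-6) - 3))² = (-61*(-1) + (4*(-6) - 3))² = (61 + (-24 - 3))² = (61 - 27)² = 34² = 1156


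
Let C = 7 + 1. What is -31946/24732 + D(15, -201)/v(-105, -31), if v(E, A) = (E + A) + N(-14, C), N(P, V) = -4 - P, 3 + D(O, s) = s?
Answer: 28337/86562 ≈ 0.32736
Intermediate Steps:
D(O, s) = -3 + s
C = 8
v(E, A) = 10 + A + E (v(E, A) = (E + A) + (-4 - 1*(-14)) = (A + E) + (-4 + 14) = (A + E) + 10 = 10 + A + E)
-31946/24732 + D(15, -201)/v(-105, -31) = -31946/24732 + (-3 - 201)/(10 - 31 - 105) = -31946*1/24732 - 204/(-126) = -15973/12366 - 204*(-1/126) = -15973/12366 + 34/21 = 28337/86562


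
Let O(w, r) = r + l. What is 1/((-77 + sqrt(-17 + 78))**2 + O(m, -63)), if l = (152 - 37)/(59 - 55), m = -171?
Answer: 95292/544388513 + 2464*sqrt(61)/544388513 ≈ 0.00021039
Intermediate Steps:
l = 115/4 ≈ 28.750
O(w, r) = 115/4 + r (O(w, r) = r + 115/4 = 115/4 + r)
1/((-77 + sqrt(-17 + 78))**2 + O(m, -63)) = 1/((-77 + sqrt(-17 + 78))**2 + (115/4 - 63)) = 1/((-77 + sqrt(61))**2 - 137/4) = 1/(-137/4 + (-77 + sqrt(61))**2)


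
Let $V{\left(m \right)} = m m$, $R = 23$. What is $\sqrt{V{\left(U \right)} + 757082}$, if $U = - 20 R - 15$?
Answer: $\sqrt{982707} \approx 991.32$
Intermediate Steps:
$U = -475$ ($U = \left(-20\right) 23 - 15 = -460 - 15 = -475$)
$V{\left(m \right)} = m^{2}$
$\sqrt{V{\left(U \right)} + 757082} = \sqrt{\left(-475\right)^{2} + 757082} = \sqrt{225625 + 757082} = \sqrt{982707}$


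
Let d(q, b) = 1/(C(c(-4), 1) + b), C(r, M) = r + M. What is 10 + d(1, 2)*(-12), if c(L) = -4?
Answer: 22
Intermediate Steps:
C(r, M) = M + r
d(q, b) = 1/(-3 + b) (d(q, b) = 1/((1 - 4) + b) = 1/(-3 + b))
10 + d(1, 2)*(-12) = 10 - 12/(-3 + 2) = 10 - 12/(-1) = 10 - 1*(-12) = 10 + 12 = 22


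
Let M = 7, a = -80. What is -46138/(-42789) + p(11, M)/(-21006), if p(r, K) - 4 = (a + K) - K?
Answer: 9533596/8812017 ≈ 1.0819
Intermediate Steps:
p(r, K) = -76 (p(r, K) = 4 + ((-80 + K) - K) = 4 - 80 = -76)
-46138/(-42789) + p(11, M)/(-21006) = -46138/(-42789) - 76/(-21006) = -46138*(-1/42789) - 76*(-1/21006) = 2714/2517 + 38/10503 = 9533596/8812017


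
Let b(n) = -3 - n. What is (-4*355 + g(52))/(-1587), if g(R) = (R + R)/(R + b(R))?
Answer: 4364/4761 ≈ 0.91661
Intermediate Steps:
g(R) = -2*R/3 (g(R) = (R + R)/(R + (-3 - R)) = (2*R)/(-3) = (2*R)*(-⅓) = -2*R/3)
(-4*355 + g(52))/(-1587) = (-4*355 - ⅔*52)/(-1587) = (-1420 - 104/3)*(-1/1587) = -4364/3*(-1/1587) = 4364/4761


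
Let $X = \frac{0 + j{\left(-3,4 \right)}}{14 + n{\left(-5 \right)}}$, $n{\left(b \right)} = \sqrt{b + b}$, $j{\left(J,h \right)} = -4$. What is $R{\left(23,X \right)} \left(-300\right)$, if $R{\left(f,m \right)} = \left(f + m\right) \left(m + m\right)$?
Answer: $\frac{2400 \left(318 + 23 i \sqrt{10}\right)}{\left(14 + i \sqrt{10}\right)^{2}} \approx 3709.4 - 827.34 i$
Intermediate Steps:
$n{\left(b \right)} = \sqrt{2} \sqrt{b}$ ($n{\left(b \right)} = \sqrt{2 b} = \sqrt{2} \sqrt{b}$)
$X = - \frac{4}{14 + i \sqrt{10}}$ ($X = \frac{0 - 4}{14 + \sqrt{2} \sqrt{-5}} = - \frac{4}{14 + \sqrt{2} i \sqrt{5}} = - \frac{4}{14 + i \sqrt{10}} \approx -0.27184 + 0.061403 i$)
$R{\left(f,m \right)} = 2 m \left(f + m\right)$ ($R{\left(f,m \right)} = \left(f + m\right) 2 m = 2 m \left(f + m\right)$)
$R{\left(23,X \right)} \left(-300\right) = 2 \left(- \frac{28}{103} + \frac{2 i \sqrt{10}}{103}\right) \left(23 - \left(\frac{28}{103} - \frac{2 i \sqrt{10}}{103}\right)\right) \left(-300\right) = 2 \left(- \frac{28}{103} + \frac{2 i \sqrt{10}}{103}\right) \left(\frac{2341}{103} + \frac{2 i \sqrt{10}}{103}\right) \left(-300\right) = - 600 \left(- \frac{28}{103} + \frac{2 i \sqrt{10}}{103}\right) \left(\frac{2341}{103} + \frac{2 i \sqrt{10}}{103}\right)$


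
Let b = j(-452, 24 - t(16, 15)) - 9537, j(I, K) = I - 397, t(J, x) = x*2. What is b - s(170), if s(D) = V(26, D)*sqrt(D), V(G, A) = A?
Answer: -10386 - 170*sqrt(170) ≈ -12603.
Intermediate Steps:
s(D) = D**(3/2) (s(D) = D*sqrt(D) = D**(3/2))
t(J, x) = 2*x
j(I, K) = -397 + I
b = -10386 (b = (-397 - 452) - 9537 = -849 - 9537 = -10386)
b - s(170) = -10386 - 170**(3/2) = -10386 - 170*sqrt(170)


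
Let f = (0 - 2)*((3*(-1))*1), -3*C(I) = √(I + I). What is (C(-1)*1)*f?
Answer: -2*I*√2 ≈ -2.8284*I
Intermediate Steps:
C(I) = -√2*√I/3 (C(I) = -√(I + I)/3 = -√2*√I/3)
f = 6 (f = -(-6) = -2*(-3) = 6)
(C(-1)*1)*f = (-√2*√(-1)/3*1)*6 = (-√2*I/3*1)*6 = (-I*√2/3*1)*6 = -I*√2/3*6 = -2*I*√2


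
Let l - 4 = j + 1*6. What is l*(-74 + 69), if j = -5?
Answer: -25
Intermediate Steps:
l = 5 (l = 4 + (-5 + 1*6) = 4 + (-5 + 6) = 4 + 1 = 5)
l*(-74 + 69) = 5*(-74 + 69) = 5*(-5) = -25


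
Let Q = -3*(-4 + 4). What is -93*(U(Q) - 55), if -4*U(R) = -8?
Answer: 4929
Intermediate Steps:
Q = 0 (Q = -3*0 = 0)
U(R) = 2 (U(R) = -1/4*(-8) = 2)
-93*(U(Q) - 55) = -93*(2 - 55) = -93*(-53) = 4929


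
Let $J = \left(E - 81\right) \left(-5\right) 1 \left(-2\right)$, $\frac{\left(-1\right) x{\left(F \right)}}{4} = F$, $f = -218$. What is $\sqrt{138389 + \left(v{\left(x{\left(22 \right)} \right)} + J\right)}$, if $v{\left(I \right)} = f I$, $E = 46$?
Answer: $\sqrt{157223} \approx 396.51$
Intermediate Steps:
$x{\left(F \right)} = - 4 F$
$v{\left(I \right)} = - 218 I$
$J = -350$ ($J = \left(46 - 81\right) \left(-5\right) 1 \left(-2\right) = - 35 \left(\left(-5\right) \left(-2\right)\right) = \left(-35\right) 10 = -350$)
$\sqrt{138389 + \left(v{\left(x{\left(22 \right)} \right)} + J\right)} = \sqrt{138389 - \left(350 + 218 \left(\left(-4\right) 22\right)\right)} = \sqrt{138389 - -18834} = \sqrt{138389 + \left(19184 - 350\right)} = \sqrt{138389 + 18834} = \sqrt{157223}$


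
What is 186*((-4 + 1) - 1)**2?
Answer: 2976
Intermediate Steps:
186*((-4 + 1) - 1)**2 = 186*(-3 - 1)**2 = 186*(-4)**2 = 186*16 = 2976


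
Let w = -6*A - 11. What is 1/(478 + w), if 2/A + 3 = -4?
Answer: 7/3281 ≈ 0.0021335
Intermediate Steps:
A = -2/7 (A = 2/(-3 - 4) = 2/(-7) = 2*(-⅐) = -2/7 ≈ -0.28571)
w = -65/7 (w = -6*(-2/7) - 11 = 12/7 - 11 = -65/7 ≈ -9.2857)
1/(478 + w) = 1/(478 - 65/7) = 1/(3281/7) = 7/3281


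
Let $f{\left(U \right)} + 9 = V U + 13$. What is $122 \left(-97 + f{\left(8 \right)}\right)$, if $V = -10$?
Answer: $-21106$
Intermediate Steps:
$f{\left(U \right)} = 4 - 10 U$ ($f{\left(U \right)} = -9 - \left(-13 + 10 U\right) = 4 - 10 U$)
$122 \left(-97 + f{\left(8 \right)}\right) = 122 \left(-97 + \left(4 - 80\right)\right) = 122 \left(-97 - 76\right) = 122 \left(-173\right) = -21106$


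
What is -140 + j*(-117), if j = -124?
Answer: 14368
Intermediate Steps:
-140 + j*(-117) = -140 - 124*(-117) = -140 + 14508 = 14368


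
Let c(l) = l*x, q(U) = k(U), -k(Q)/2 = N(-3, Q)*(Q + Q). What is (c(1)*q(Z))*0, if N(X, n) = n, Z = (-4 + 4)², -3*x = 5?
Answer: 0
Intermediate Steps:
x = -5/3 (x = -⅓*5 = -5/3 ≈ -1.6667)
Z = 0 (Z = 0² = 0)
k(Q) = -4*Q² (k(Q) = -2*Q*(Q + Q) = -2*Q*2*Q = -4*Q²)
q(U) = -4*U²
c(l) = -5*l/3 (c(l) = l*(-5/3) = -5*l/3)
(c(1)*q(Z))*0 = ((-5/3*1)*(-4*0²))*0 = -(-20)*0/3*0 = -5/3*0*0 = 0*0 = 0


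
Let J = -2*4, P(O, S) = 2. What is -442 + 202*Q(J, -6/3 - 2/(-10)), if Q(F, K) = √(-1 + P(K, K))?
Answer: -240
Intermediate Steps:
J = -8
Q(F, K) = 1 (Q(F, K) = √(-1 + 2) = √1 = 1)
-442 + 202*Q(J, -6/3 - 2/(-10)) = -442 + 202*1 = -442 + 202 = -240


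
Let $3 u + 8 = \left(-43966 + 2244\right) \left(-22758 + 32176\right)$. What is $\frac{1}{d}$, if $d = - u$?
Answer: $\frac{1}{130979268} \approx 7.6348 \cdot 10^{-9}$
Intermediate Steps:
$u = -130979268$ ($u = - \frac{8}{3} + \frac{\left(-43966 + 2244\right) \left(-22758 + 32176\right)}{3} = - \frac{8}{3} + \frac{\left(-41722\right) 9418}{3} = - \frac{8}{3} + \frac{1}{3} \left(-392937796\right) = - \frac{8}{3} - \frac{392937796}{3} = -130979268$)
$d = 130979268$ ($d = \left(-1\right) \left(-130979268\right) = 130979268$)
$\frac{1}{d} = \frac{1}{130979268}$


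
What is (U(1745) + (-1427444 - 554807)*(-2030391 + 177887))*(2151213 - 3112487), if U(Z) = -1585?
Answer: -3529921079673106806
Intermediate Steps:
(U(1745) + (-1427444 - 554807)*(-2030391 + 177887))*(2151213 - 3112487) = (-1585 + (-1427444 - 554807)*(-2030391 + 177887))*(2151213 - 3112487) = (-1585 - 1982251*(-1852504))*(-961274) = (-1585 + 3672127906504)*(-961274) = 3672127904919*(-961274) = -3529921079673106806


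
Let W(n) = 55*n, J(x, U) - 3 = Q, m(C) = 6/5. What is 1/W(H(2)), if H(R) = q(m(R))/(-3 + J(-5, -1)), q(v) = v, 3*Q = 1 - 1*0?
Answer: 1/198 ≈ 0.0050505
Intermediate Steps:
Q = ⅓ (Q = (1 - 1*0)/3 = (1 + 0)/3 = (⅓)*1 = ⅓ ≈ 0.33333)
m(C) = 6/5 (m(C) = 6*(⅕) = 6/5)
J(x, U) = 10/3 (J(x, U) = 3 + ⅓ = 10/3)
H(R) = 18/5 (H(R) = (6/5)/(-3 + 10/3) = (6/5)/(⅓) = 3*(6/5) = 18/5)
1/W(H(2)) = 1/(55*(18/5)) = 1/198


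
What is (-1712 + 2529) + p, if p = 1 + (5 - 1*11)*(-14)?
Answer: 902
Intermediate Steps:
p = 85 (p = 1 + (5 - 11)*(-14) = 1 - 6*(-14) = 1 + 84 = 85)
(-1712 + 2529) + p = (-1712 + 2529) + 85 = 817 + 85 = 902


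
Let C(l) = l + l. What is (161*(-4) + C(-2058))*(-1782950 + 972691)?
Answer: 3856832840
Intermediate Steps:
C(l) = 2*l
(161*(-4) + C(-2058))*(-1782950 + 972691) = (161*(-4) + 2*(-2058))*(-1782950 + 972691) = (-644 - 4116)*(-810259) = -4760*(-810259) = 3856832840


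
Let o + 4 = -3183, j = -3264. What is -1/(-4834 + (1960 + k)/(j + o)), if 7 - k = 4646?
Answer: 6451/31181455 ≈ 0.00020689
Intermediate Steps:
k = -4639 (k = 7 - 1*4646 = 7 - 4646 = -4639)
o = -3187 (o = -4 - 3183 = -3187)
-1/(-4834 + (1960 + k)/(j + o)) = -1/(-4834 + (1960 - 4639)/(-3264 - 3187)) = -1/(-4834 - 2679/(-6451)) = -1/(-4834 - 2679*(-1/6451)) = -1/(-4834 + 2679/6451) = -1/(-31181455/6451) = -1*(-6451/31181455) = 6451/31181455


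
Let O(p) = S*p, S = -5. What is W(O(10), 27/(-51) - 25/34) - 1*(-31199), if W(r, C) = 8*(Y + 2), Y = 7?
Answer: 31271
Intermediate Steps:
O(p) = -5*p
W(r, C) = 72 (W(r, C) = 8*(7 + 2) = 8*9 = 72)
W(O(10), 27/(-51) - 25/34) - 1*(-31199) = 72 - 1*(-31199) = 72 + 31199 = 31271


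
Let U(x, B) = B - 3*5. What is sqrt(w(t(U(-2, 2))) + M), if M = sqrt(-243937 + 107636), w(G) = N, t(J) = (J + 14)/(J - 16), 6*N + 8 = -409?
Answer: sqrt(-278 + 4*I*sqrt(136301))/2 ≈ 12.373 + 14.919*I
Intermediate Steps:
N = -139/2 (N = -4/3 + (1/6)*(-409) = -4/3 - 409/6 = -139/2 ≈ -69.500)
U(x, B) = -15 + B (U(x, B) = B - 15 = -15 + B)
t(J) = (14 + J)/(-16 + J)
w(G) = -139/2
M = I*sqrt(136301) (M = sqrt(-136301) = I*sqrt(136301) ≈ 369.19*I)
sqrt(w(t(U(-2, 2))) + M) = sqrt(-139/2 + I*sqrt(136301))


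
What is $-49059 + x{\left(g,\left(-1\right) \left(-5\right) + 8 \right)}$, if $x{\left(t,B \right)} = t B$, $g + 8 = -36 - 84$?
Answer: $-50723$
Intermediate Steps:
$g = -128$ ($g = -8 - 120 = -128$)
$x{\left(t,B \right)} = B t$
$-49059 + x{\left(g,\left(-1\right) \left(-5\right) + 8 \right)} = -49059 + \left(\left(-1\right) \left(-5\right) + 8\right) \left(-128\right) = -49059 + \left(5 + 8\right) \left(-128\right) = -49059 + 13 \left(-128\right) = -49059 - 1664 = -50723$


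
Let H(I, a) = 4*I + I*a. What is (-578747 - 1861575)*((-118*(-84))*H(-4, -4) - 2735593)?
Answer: 6675727780946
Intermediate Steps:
(-578747 - 1861575)*((-118*(-84))*H(-4, -4) - 2735593) = (-578747 - 1861575)*((-118*(-84))*(-4*(4 - 4)) - 2735593) = -2440322*(9912*(-4*0) - 2735593) = -2440322*(9912*0 - 2735593) = -2440322*(0 - 2735593) = -2440322*(-2735593) = 6675727780946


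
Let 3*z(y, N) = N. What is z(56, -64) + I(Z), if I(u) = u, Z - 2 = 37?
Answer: 53/3 ≈ 17.667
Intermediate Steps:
z(y, N) = N/3
Z = 39 (Z = 2 + 37 = 39)
z(56, -64) + I(Z) = (⅓)*(-64) + 39 = -64/3 + 39 = 53/3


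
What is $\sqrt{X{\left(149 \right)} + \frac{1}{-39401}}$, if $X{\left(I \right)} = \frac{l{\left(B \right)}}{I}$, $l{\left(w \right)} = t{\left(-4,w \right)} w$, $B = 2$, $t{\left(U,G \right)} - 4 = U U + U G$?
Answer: $\frac{5 \sqrt{231036271}}{189379} \approx 0.40131$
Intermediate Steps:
$t{\left(U,G \right)} = 4 + U^{2} + G U$ ($t{\left(U,G \right)} = 4 + \left(U U + U G\right) = 4 + \left(U^{2} + G U\right) = 4 + U^{2} + G U$)
$l{\left(w \right)} = w \left(20 - 4 w\right)$ ($l{\left(w \right)} = \left(4 + \left(-4\right)^{2} + w \left(-4\right)\right) w = \left(4 + 16 - 4 w\right) w = \left(20 - 4 w\right) w = w \left(20 - 4 w\right)$)
$X{\left(I \right)} = \frac{24}{I}$ ($X{\left(I \right)} = \frac{4 \cdot 2 \left(5 - 2\right)}{I} = \frac{4 \cdot 2 \cdot 3}{I} = \frac{24}{I}$)
$\sqrt{X{\left(149 \right)} + \frac{1}{-39401}} = \sqrt{\frac{24}{149} + \frac{1}{-39401}} = \sqrt{24 \cdot \frac{1}{149} - \frac{1}{39401}} = \sqrt{\frac{24}{149} - \frac{1}{39401}} = \sqrt{\frac{945475}{5870749}} = \frac{5 \sqrt{231036271}}{189379}$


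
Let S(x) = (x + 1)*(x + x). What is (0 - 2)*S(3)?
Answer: -48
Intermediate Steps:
S(x) = 2*x*(1 + x) (S(x) = (1 + x)*(2*x) = 2*x*(1 + x))
(0 - 2)*S(3) = (0 - 2)*(2*3*(1 + 3)) = -4*3*4 = -2*24 = -48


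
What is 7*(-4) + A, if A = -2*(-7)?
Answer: -14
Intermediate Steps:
A = 14
7*(-4) + A = 7*(-4) + 14 = -28 + 14 = -14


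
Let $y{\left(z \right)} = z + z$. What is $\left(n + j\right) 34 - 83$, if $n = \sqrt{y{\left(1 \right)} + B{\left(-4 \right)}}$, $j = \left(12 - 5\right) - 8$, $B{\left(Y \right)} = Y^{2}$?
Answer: $-117 + 102 \sqrt{2} \approx 27.25$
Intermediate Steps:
$y{\left(z \right)} = 2 z$
$j = -1$ ($j = 7 - 8 = -1$)
$n = 3 \sqrt{2}$ ($n = \sqrt{2 \cdot 1 + \left(-4\right)^{2}} = \sqrt{2 + 16} = \sqrt{18} = 3 \sqrt{2} \approx 4.2426$)
$\left(n + j\right) 34 - 83 = \left(3 \sqrt{2} - 1\right) 34 - 83 = \left(-1 + 3 \sqrt{2}\right) 34 - 83 = \left(-34 + 102 \sqrt{2}\right) - 83 = -117 + 102 \sqrt{2}$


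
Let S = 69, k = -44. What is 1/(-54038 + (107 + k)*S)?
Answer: -1/49691 ≈ -2.0124e-5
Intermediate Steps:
1/(-54038 + (107 + k)*S) = 1/(-54038 + (107 - 44)*69) = 1/(-54038 + 63*69) = 1/(-54038 + 4347) = 1/(-49691) = -1/49691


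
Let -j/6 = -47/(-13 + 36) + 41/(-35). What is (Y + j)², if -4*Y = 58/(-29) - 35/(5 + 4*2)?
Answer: 733696746721/1752259600 ≈ 418.71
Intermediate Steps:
j = 15528/805 (j = -6*(-47/(-13 + 36) + 41/(-35)) = -6*(-47/23 + 41*(-1/35)) = -6*(-47*1/23 - 41/35) = -6*(-47/23 - 41/35) = -6*(-2588/805) = 15528/805 ≈ 19.289)
Y = 61/52 (Y = -(58/(-29) - 35/(5 + 4*2))/4 = -(58*(-1/29) - 35/(5 + 8))/4 = -(-2 - 35/13)/4 = -¼*(-61/13) = 61/52 ≈ 1.1731)
(Y + j)² = (61/52 + 15528/805)² = (856561/41860)² = 733696746721/1752259600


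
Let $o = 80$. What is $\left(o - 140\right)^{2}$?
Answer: $3600$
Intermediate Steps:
$\left(o - 140\right)^{2} = \left(80 - 140\right)^{2} = \left(-60\right)^{2} = 3600$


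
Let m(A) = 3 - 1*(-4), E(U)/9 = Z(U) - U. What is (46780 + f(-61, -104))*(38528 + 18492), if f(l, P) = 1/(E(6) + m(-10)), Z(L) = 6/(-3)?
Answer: 34676131396/13 ≈ 2.6674e+9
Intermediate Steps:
Z(L) = -2 (Z(L) = 6*(-⅓) = -2)
E(U) = -18 - 9*U (E(U) = 9*(-2 - U) = -18 - 9*U)
m(A) = 7 (m(A) = 3 + 4 = 7)
f(l, P) = -1/65 (f(l, P) = 1/((-18 - 9*6) + 7) = 1/((-18 - 54) + 7) = 1/(-72 + 7) = 1/(-65) = -1/65)
(46780 + f(-61, -104))*(38528 + 18492) = (46780 - 1/65)*(38528 + 18492) = (3040699/65)*57020 = 34676131396/13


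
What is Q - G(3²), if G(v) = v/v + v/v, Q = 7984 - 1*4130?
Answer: 3852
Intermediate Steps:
Q = 3854 (Q = 7984 - 4130 = 3854)
G(v) = 2 (G(v) = 1 + 1 = 2)
Q - G(3²) = 3854 - 1*2 = 3854 - 2 = 3852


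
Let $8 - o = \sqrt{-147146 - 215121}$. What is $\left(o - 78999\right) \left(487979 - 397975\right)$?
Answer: $-7109505964 - 90004 i \sqrt{362267} \approx -7.1095 \cdot 10^{9} - 5.4172 \cdot 10^{7} i$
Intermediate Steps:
$o = 8 - i \sqrt{362267}$ ($o = 8 - \sqrt{-147146 - 215121} = 8 - \sqrt{-362267} = 8 - i \sqrt{362267} \approx 8.0 - 601.89 i$)
$\left(o - 78999\right) \left(487979 - 397975\right) = \left(\left(8 - i \sqrt{362267}\right) - 78999\right) \left(487979 - 397975\right) = \left(-78991 - i \sqrt{362267}\right) 90004 = -7109505964 - 90004 i \sqrt{362267}$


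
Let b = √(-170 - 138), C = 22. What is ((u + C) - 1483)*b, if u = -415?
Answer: -3752*I*√77 ≈ -32924.0*I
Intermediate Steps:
b = 2*I*√77 (b = √(-308) = 2*I*√77 ≈ 17.55*I)
((u + C) - 1483)*b = ((-415 + 22) - 1483)*(2*I*√77) = (-393 - 1483)*(2*I*√77) = -3752*I*√77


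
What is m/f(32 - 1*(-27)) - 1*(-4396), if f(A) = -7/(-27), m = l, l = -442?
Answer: 18838/7 ≈ 2691.1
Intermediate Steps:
m = -442
f(A) = 7/27 (f(A) = -7*(-1/27) = 7/27)
m/f(32 - 1*(-27)) - 1*(-4396) = -442/7/27 - 1*(-4396) = -442*27/7 + 4396 = -11934/7 + 4396 = 18838/7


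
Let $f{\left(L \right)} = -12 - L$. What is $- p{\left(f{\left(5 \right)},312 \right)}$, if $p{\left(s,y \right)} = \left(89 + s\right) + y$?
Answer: $-384$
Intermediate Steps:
$p{\left(s,y \right)} = 89 + s + y$
$- p{\left(f{\left(5 \right)},312 \right)} = - (89 - 17 + 312) = \left(-1\right) 384 = -384$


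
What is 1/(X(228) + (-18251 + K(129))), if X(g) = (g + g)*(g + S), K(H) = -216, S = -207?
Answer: -1/8891 ≈ -0.00011247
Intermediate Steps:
X(g) = 2*g*(-207 + g) (X(g) = (g + g)*(g - 207) = (2*g)*(-207 + g) = 2*g*(-207 + g))
1/(X(228) + (-18251 + K(129))) = 1/(2*228*(-207 + 228) + (-18251 - 216)) = 1/(2*228*21 - 18467) = 1/(9576 - 18467) = 1/(-8891) = -1/8891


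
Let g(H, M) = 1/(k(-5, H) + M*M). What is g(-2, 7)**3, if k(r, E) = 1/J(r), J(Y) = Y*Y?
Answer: 15625/1842771176 ≈ 8.4791e-6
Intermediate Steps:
J(Y) = Y**2
k(r, E) = r**(-2) (k(r, E) = 1/(r**2) = r**(-2))
g(H, M) = 1/(1/25 + M**2) (g(H, M) = 1/((-5)**(-2) + M*M) = 1/(1/25 + M**2))
g(-2, 7)**3 = (25/(1 + 25*7**2))**3 = (25/(1 + 25*49))**3 = (25/(1 + 1225))**3 = (25/1226)**3 = 15625/1842771176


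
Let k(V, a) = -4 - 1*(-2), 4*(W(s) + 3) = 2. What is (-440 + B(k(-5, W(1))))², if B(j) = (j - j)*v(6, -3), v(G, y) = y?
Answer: 193600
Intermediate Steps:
W(s) = -5/2 (W(s) = -3 + (¼)*2 = -3 + ½ = -5/2)
k(V, a) = -2 (k(V, a) = -4 + 2 = -2)
B(j) = 0 (B(j) = (j - j)*(-3) = 0*(-3) = 0)
(-440 + B(k(-5, W(1))))² = (-440 + 0)² = (-440)² = 193600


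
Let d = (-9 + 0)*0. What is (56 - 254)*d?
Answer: 0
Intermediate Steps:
d = 0 (d = -9*0 = 0)
(56 - 254)*d = (56 - 254)*0 = -198*0 = 0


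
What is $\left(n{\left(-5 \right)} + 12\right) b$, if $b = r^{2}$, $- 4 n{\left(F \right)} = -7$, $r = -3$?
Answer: $\frac{495}{4} \approx 123.75$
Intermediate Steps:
$n{\left(F \right)} = \frac{7}{4}$ ($n{\left(F \right)} = \left(- \frac{1}{4}\right) \left(-7\right) = \frac{7}{4}$)
$b = 9$ ($b = \left(-3\right)^{2} = 9$)
$\left(n{\left(-5 \right)} + 12\right) b = \left(\frac{7}{4} + 12\right) 9 = \frac{55}{4} \cdot 9 = \frac{495}{4}$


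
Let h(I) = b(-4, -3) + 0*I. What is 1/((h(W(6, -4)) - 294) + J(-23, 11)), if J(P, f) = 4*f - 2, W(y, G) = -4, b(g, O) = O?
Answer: -1/255 ≈ -0.0039216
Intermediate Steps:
h(I) = -3 (h(I) = -3 + 0*I = -3 + 0 = -3)
J(P, f) = -2 + 4*f
1/((h(W(6, -4)) - 294) + J(-23, 11)) = 1/((-3 - 294) + (-2 + 4*11)) = 1/(-297 + (-2 + 44)) = 1/(-297 + 42) = 1/(-255) = -1/255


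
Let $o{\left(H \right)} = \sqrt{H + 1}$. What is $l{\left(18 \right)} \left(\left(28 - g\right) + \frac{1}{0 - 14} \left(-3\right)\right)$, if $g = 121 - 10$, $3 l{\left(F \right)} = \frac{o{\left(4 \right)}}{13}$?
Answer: $- \frac{1159 \sqrt{5}}{546} \approx -4.7465$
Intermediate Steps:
$o{\left(H \right)} = \sqrt{1 + H}$
$l{\left(F \right)} = \frac{\sqrt{5}}{39}$ ($l{\left(F \right)} = \frac{\sqrt{1 + 4} \cdot \frac{1}{13}}{3} = \frac{\sqrt{5} \cdot \frac{1}{13}}{3} = \frac{\frac{1}{13} \sqrt{5}}{3} = \frac{\sqrt{5}}{39}$)
$g = 111$
$l{\left(18 \right)} \left(\left(28 - g\right) + \frac{1}{0 - 14} \left(-3\right)\right) = \frac{\sqrt{5}}{39} \left(\left(28 - 111\right) + \frac{1}{0 - 14} \left(-3\right)\right) = \frac{\sqrt{5}}{39} \left(\left(28 - 111\right) + \frac{1}{-14} \left(-3\right)\right) = \frac{\sqrt{5}}{39} \left(-83 - - \frac{3}{14}\right) = \frac{\sqrt{5}}{39} \left(-83 + \frac{3}{14}\right) = \frac{\sqrt{5}}{39} \left(- \frac{1159}{14}\right) = - \frac{1159 \sqrt{5}}{546}$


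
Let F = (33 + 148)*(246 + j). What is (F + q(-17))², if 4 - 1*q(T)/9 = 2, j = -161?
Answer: 237252409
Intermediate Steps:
q(T) = 18 (q(T) = 36 - 9*2 = 36 - 18 = 18)
F = 15385 (F = (33 + 148)*(246 - 161) = 181*85 = 15385)
(F + q(-17))² = (15385 + 18)² = 15403² = 237252409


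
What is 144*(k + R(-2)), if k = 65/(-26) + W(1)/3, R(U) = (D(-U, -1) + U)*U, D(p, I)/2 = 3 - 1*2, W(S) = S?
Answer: -312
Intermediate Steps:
D(p, I) = 2 (D(p, I) = 2*(3 - 1*2) = 2*(3 - 2) = 2*1 = 2)
R(U) = U*(2 + U) (R(U) = (2 + U)*U = U*(2 + U))
k = -13/6 (k = 65/(-26) + 1/3 = 65*(-1/26) + 1*(⅓) = -5/2 + ⅓ = -13/6 ≈ -2.1667)
144*(k + R(-2)) = 144*(-13/6 - 2*(2 - 2)) = 144*(-13/6 - 2*0) = 144*(-13/6 + 0) = 144*(-13/6) = -312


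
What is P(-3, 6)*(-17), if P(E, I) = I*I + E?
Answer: -561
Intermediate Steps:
P(E, I) = E + I² (P(E, I) = I² + E = E + I²)
P(-3, 6)*(-17) = (-3 + 6²)*(-17) = (-3 + 36)*(-17) = 33*(-17) = -561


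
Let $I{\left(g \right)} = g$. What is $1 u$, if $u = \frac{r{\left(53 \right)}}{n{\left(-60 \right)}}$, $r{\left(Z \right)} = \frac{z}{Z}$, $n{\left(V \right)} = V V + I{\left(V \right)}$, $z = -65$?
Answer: $- \frac{13}{37524} \approx -0.00034645$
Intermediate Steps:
$n{\left(V \right)} = V + V^{2}$ ($n{\left(V \right)} = V V + V = V^{2} + V = V + V^{2}$)
$r{\left(Z \right)} = - \frac{65}{Z}$
$u = - \frac{13}{37524}$ ($u = \frac{\left(-65\right) \frac{1}{53}}{\left(-60\right) \left(1 - 60\right)} = \frac{\left(-65\right) \frac{1}{53}}{\left(-60\right) \left(-59\right)} = - \frac{65}{53 \cdot 3540} = \left(- \frac{65}{53}\right) \frac{1}{3540} = - \frac{13}{37524} \approx -0.00034645$)
$1 u = 1 \left(- \frac{13}{37524}\right) = - \frac{13}{37524}$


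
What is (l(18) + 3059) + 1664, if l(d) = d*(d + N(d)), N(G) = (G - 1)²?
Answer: 10249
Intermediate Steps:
N(G) = (-1 + G)²
l(d) = d*(d + (-1 + d)²)
(l(18) + 3059) + 1664 = (18*(18 + (-1 + 18)²) + 3059) + 1664 = (18*(18 + 17²) + 3059) + 1664 = (18*(18 + 289) + 3059) + 1664 = (18*307 + 3059) + 1664 = (5526 + 3059) + 1664 = 8585 + 1664 = 10249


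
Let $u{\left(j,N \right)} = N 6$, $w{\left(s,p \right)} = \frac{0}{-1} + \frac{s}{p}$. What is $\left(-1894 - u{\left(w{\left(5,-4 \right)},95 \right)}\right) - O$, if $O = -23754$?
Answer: $21290$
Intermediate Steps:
$w{\left(s,p \right)} = \frac{s}{p}$ ($w{\left(s,p \right)} = 0 \left(-1\right) + \frac{s}{p} = 0 + \frac{s}{p} = \frac{s}{p}$)
$u{\left(j,N \right)} = 6 N$
$\left(-1894 - u{\left(w{\left(5,-4 \right)},95 \right)}\right) - O = \left(-1894 - 6 \cdot 95\right) - -23754 = \left(-1894 - 570\right) + 23754 = -2464 + 23754 = 21290$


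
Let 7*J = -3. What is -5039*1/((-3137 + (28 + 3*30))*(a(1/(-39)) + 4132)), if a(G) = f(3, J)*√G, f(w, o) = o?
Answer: 13263071276/32833952923729 + 35273*I*√39/32833952923729 ≈ 0.00040394 + 6.7089e-9*I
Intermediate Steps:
J = -3/7 (J = (⅐)*(-3) = -3/7 ≈ -0.42857)
a(G) = -3*√G/7
-5039*1/((-3137 + (28 + 3*30))*(a(1/(-39)) + 4132)) = -5039*1/((-3137 + (28 + 3*30))*(-3*I*√39/39/7 + 4132)) = -5039*1/((-3137 + (28 + 90))*(-I*√39/91 + 4132)) = -5039*1/((-3137 + 118)*(-I*√39/91 + 4132)) = -5039*(-1/(3019*(-I*√39/91 + 4132))) = -5039*(-1/(3019*(4132 - I*√39/91))) = -5039/(-12474508 + 3019*I*√39/91)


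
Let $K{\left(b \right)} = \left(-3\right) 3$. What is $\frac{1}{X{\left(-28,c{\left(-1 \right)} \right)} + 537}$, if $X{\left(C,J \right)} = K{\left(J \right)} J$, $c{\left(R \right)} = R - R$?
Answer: $\frac{1}{537} \approx 0.0018622$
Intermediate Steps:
$K{\left(b \right)} = -9$
$c{\left(R \right)} = 0$
$X{\left(C,J \right)} = - 9 J$
$\frac{1}{X{\left(-28,c{\left(-1 \right)} \right)} + 537} = \frac{1}{\left(-9\right) 0 + 537} = \frac{1}{0 + 537} = \frac{1}{537}$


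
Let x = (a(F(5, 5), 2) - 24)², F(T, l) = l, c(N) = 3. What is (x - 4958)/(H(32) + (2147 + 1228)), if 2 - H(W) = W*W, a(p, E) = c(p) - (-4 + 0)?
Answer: -4669/2353 ≈ -1.9843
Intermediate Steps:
a(p, E) = 7 (a(p, E) = 3 - (-4 + 0) = 3 - 1*(-4) = 3 + 4 = 7)
H(W) = 2 - W² (H(W) = 2 - W*W = 2 - W²)
x = 289 (x = (7 - 24)² = (-17)² = 289)
(x - 4958)/(H(32) + (2147 + 1228)) = (289 - 4958)/((2 - 1*32²) + (2147 + 1228)) = -4669/((2 - 1*1024) + 3375) = -4669/((2 - 1024) + 3375) = -4669/(-1022 + 3375) = -4669/2353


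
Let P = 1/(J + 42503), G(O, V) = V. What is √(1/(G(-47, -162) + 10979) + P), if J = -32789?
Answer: 7*√44026985622/105076338 ≈ 0.013978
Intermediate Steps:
P = 1/9714 (P = 1/(-32789 + 42503) = 1/9714 ≈ 0.00010294)
√(1/(G(-47, -162) + 10979) + P) = √(1/(-162 + 10979) + 1/9714) = √(1/10817 + 1/9714) = √(20531/105076338) = 7*√44026985622/105076338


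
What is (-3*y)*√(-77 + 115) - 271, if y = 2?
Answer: -271 - 6*√38 ≈ -307.99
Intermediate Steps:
(-3*y)*√(-77 + 115) - 271 = (-3*2)*√(-77 + 115) - 271 = -6*√38 - 271 = -271 - 6*√38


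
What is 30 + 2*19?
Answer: 68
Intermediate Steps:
30 + 2*19 = 30 + 38 = 68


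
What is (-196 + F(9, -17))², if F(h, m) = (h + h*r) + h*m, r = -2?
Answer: 128164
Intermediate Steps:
F(h, m) = -h + h*m (F(h, m) = (h + h*(-2)) + h*m = (h - 2*h) + h*m = -h + h*m)
(-196 + F(9, -17))² = (-196 + 9*(-1 - 17))² = (-196 + 9*(-18))² = (-196 - 162)² = (-358)² = 128164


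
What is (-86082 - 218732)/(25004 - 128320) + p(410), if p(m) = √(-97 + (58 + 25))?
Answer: 152407/51658 + I*√14 ≈ 2.9503 + 3.7417*I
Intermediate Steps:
p(m) = I*√14 (p(m) = √(-97 + 83) = √(-14) = I*√14)
(-86082 - 218732)/(25004 - 128320) + p(410) = (-86082 - 218732)/(25004 - 128320) + I*√14 = -304814/(-103316) + I*√14 = -304814*(-1/103316) + I*√14 = 152407/51658 + I*√14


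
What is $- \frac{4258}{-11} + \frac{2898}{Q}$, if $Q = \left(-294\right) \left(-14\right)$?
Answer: $\frac{418043}{1078} \approx 387.79$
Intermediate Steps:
$Q = 4116$
$- \frac{4258}{-11} + \frac{2898}{Q} = - \frac{4258}{-11} + \frac{2898}{4116} = \left(-4258\right) \left(- \frac{1}{11}\right) + 2898 \cdot \frac{1}{4116} = \frac{4258}{11} + \frac{69}{98} = \frac{418043}{1078}$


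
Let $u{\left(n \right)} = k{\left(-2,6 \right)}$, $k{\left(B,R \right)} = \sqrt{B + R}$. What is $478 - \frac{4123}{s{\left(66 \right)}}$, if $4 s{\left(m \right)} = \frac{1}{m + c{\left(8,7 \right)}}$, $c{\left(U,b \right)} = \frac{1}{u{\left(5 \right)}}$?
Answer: $-1096240$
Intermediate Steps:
$u{\left(n \right)} = 2$ ($u{\left(n \right)} = \sqrt{-2 + 6} = \sqrt{4} = 2$)
$c{\left(U,b \right)} = \frac{1}{2}$
$s{\left(m \right)} = \frac{1}{4 \left(\frac{1}{2} + m\right)}$ ($s{\left(m \right)} = \frac{1}{4 \left(m + \frac{1}{2}\right)} = \frac{1}{4 \left(\frac{1}{2} + m\right)}$)
$478 - \frac{4123}{s{\left(66 \right)}} = 478 - \frac{4123}{\frac{1}{2} \frac{1}{1 + 2 \cdot 66}} = 478 - \frac{4123}{\frac{1}{2} \frac{1}{1 + 132}} = 478 - \frac{4123}{\frac{1}{2} \cdot \frac{1}{133}} = 478 - 4123 \frac{1}{\frac{1}{266}} = 478 - 1096718 = -1096240$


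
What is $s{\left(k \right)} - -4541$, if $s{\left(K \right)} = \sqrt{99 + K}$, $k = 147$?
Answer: $4541 + \sqrt{246} \approx 4556.7$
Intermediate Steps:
$s{\left(k \right)} - -4541 = \sqrt{99 + 147} - -4541 = \sqrt{246} + 4541 = 4541 + \sqrt{246}$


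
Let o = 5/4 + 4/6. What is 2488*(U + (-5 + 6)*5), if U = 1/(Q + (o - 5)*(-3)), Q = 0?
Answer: 470232/37 ≈ 12709.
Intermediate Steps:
o = 23/12 (o = 5*(¼) + 4*(⅙) = 5/4 + ⅔ = 23/12 ≈ 1.9167)
U = 4/37 (U = 1/(0 + (23/12 - 5)*(-3)) = 1/(0 - 37/12*(-3)) = 1/(0 + 37/4) = 1/(37/4) = 4/37 ≈ 0.10811)
2488*(U + (-5 + 6)*5) = 2488*(4/37 + (-5 + 6)*5) = 2488*(4/37 + 1*5) = 2488*(4/37 + 5) = 2488*(189/37) = 470232/37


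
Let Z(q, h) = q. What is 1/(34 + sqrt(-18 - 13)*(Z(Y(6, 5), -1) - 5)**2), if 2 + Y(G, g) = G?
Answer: 34/1187 - I*sqrt(31)/1187 ≈ 0.028644 - 0.0046906*I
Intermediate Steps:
Y(G, g) = -2 + G
1/(34 + sqrt(-18 - 13)*(Z(Y(6, 5), -1) - 5)**2) = 1/(34 + sqrt(-18 - 13)*((-2 + 6) - 5)**2) = 1/(34 + sqrt(-31)*(4 - 5)**2) = 1/(34 + (I*sqrt(31))*(-1)**2) = 1/(34 + (I*sqrt(31))*1) = 1/(34 + I*sqrt(31))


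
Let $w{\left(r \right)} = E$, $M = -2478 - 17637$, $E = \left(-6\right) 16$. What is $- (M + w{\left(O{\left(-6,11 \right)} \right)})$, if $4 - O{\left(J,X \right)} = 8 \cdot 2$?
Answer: $20211$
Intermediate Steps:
$O{\left(J,X \right)} = -12$ ($O{\left(J,X \right)} = 4 - 8 \cdot 2 = 4 - 16 = -12$)
$E = -96$
$M = -20115$ ($M = -2478 - 17637 = -20115$)
$w{\left(r \right)} = -96$
$- (M + w{\left(O{\left(-6,11 \right)} \right)}) = - (-20115 - 96) = \left(-1\right) \left(-20211\right) = 20211$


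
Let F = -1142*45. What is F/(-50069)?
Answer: 51390/50069 ≈ 1.0264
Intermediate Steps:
F = -51390
F/(-50069) = -51390/(-50069) = -51390*(-1/50069) = 51390/50069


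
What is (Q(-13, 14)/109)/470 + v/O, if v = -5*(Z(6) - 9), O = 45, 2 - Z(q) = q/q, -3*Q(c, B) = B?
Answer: 204899/230535 ≈ 0.88880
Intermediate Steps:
Q(c, B) = -B/3
Z(q) = 1 (Z(q) = 2 - q/q = 2 - 1*1 = 2 - 1 = 1)
v = 40 (v = -5*(1 - 9) = -5*(-8) = 40)
(Q(-13, 14)/109)/470 + v/O = (-1/3*14/109)/470 + 40/45 = -14/3*1/109*(1/470) + 40*(1/45) = -14/327*1/470 + 8/9 = -7/76845 + 8/9 = 204899/230535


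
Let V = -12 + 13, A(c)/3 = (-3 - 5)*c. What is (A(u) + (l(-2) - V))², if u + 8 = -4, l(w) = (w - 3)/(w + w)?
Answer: 1329409/16 ≈ 83088.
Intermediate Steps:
l(w) = (-3 + w)/(2*w) (l(w) = (-3 + w)/((2*w)) = (-3 + w)*(1/(2*w)) = (-3 + w)/(2*w))
u = -12 (u = -8 - 4 = -12)
A(c) = -24*c (A(c) = 3*((-3 - 5)*c) = 3*(-8*c) = -24*c)
V = 1
(A(u) + (l(-2) - V))² = (-24*(-12) + ((½)*(-3 - 2)/(-2) - 1*1))² = (288 + ((½)*(-½)*(-5) - 1))² = (288 + (5/4 - 1))² = (288 + ¼)² = (1153/4)² = 1329409/16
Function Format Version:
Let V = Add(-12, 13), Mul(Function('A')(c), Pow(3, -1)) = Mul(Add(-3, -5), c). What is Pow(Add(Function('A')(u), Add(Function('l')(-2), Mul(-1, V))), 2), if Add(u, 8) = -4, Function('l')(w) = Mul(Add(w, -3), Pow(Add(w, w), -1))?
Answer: Rational(1329409, 16) ≈ 83088.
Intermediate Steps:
Function('l')(w) = Mul(Rational(1, 2), Pow(w, -1), Add(-3, w)) (Function('l')(w) = Mul(Add(-3, w), Pow(Mul(2, w), -1)) = Mul(Add(-3, w), Mul(Rational(1, 2), Pow(w, -1))) = Mul(Rational(1, 2), Pow(w, -1), Add(-3, w)))
u = -12 (u = Add(-8, -4) = -12)
Function('A')(c) = Mul(-24, c) (Function('A')(c) = Mul(3, Mul(Add(-3, -5), c)) = Mul(3, Mul(-8, c)) = Mul(-24, c))
V = 1
Pow(Add(Function('A')(u), Add(Function('l')(-2), Mul(-1, V))), 2) = Pow(Add(Mul(-24, -12), Add(Mul(Rational(1, 2), Pow(-2, -1), Add(-3, -2)), Mul(-1, 1))), 2) = Pow(Add(288, Add(Mul(Rational(1, 2), Rational(-1, 2), -5), -1)), 2) = Pow(Add(288, Add(Rational(5, 4), -1)), 2) = Pow(Add(288, Rational(1, 4)), 2) = Pow(Rational(1153, 4), 2) = Rational(1329409, 16)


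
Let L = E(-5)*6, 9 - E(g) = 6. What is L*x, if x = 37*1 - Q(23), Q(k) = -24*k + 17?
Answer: 10296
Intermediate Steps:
E(g) = 3 (E(g) = 9 - 1*6 = 9 - 6 = 3)
Q(k) = 17 - 24*k
x = 572 (x = 37*1 - (17 - 24*23) = 37 - (17 - 552) = 37 - 1*(-535) = 37 + 535 = 572)
L = 18 (L = 3*6 = 18)
L*x = 18*572 = 10296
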